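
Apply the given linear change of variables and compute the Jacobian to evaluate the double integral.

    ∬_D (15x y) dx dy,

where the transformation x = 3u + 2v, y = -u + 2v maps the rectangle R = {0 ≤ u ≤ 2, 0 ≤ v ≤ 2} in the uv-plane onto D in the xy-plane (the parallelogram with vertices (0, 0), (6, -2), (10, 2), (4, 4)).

Compute the Jacobian determinant of (x, y) with respect to (u, v):

    ∂(x,y)/∂(u,v) = | 3  2 | = (3)(2) - (2)(-1) = 8.
                   | -1  2 |

Its absolute value is |J| = 8 (the area scaling factor).

Substituting x = 3u + 2v, y = -u + 2v into the integrand,

    15x y → -45u^2 + 60u v + 60v^2,

so the integral becomes

    ∬_R (-45u^2 + 60u v + 60v^2) · |J| du dv = ∫_0^2 ∫_0^2 (-360u^2 + 480u v + 480v^2) dv du.

Inner (v): -720u^2 + 960u + 1280.
Outer (u): 2560.

Therefore ∬_D (15x y) dx dy = 2560.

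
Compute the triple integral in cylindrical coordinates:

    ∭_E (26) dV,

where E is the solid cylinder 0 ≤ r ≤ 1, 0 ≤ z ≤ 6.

In cylindrical coordinates, x = r cos(θ), y = r sin(θ), z = z, and dV = r dr dθ dz.

The integrand becomes 26, so

    ∭_E (26) dV = ∫_{0}^{2π} ∫_{0}^{1} ∫_{0}^{6} (26) · r dz dr dθ.

Inner (z): 156r.
Middle (r from 0 to 1): 78.
Outer (θ): 156π.

Therefore the triple integral equals 156π.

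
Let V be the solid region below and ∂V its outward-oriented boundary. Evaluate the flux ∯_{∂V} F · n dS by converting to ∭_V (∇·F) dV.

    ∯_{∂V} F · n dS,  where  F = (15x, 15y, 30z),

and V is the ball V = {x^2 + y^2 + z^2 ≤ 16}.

By the divergence theorem,

    ∯_{∂V} F · n dS = ∭_V (∇ · F) dV.

Compute the divergence:
    ∇ · F = ∂F_x/∂x + ∂F_y/∂y + ∂F_z/∂z = 15 + 15 + 30 = 60.

In spherical coordinates, x = ρ sin(φ) cos(θ), y = ρ sin(φ) sin(θ), z = ρ cos(φ), dV = ρ^2 sin(φ) dρ dφ dθ, with 0 ≤ ρ ≤ 4, 0 ≤ φ ≤ π, 0 ≤ θ ≤ 2π.

The integrand, after substitution and multiplying by the volume element, becomes (60) · ρ^2 sin(φ), so

    ∭_V (∇·F) dV = ∫_0^{2π} ∫_0^{π} ∫_0^{4} (60) · ρ^2 sin(φ) dρ dφ dθ.

Inner (ρ from 0 to 4): 1280sin(φ).
Middle (φ from 0 to π): 2560.
Outer (θ from 0 to 2π): 5120π.

Therefore ∯_{∂V} F · n dS = 5120π.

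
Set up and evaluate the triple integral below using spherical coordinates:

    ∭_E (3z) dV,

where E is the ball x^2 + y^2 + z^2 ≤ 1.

In spherical coordinates, x = ρ sin(φ) cos(θ), y = ρ sin(φ) sin(θ), z = ρ cos(φ), and dV = ρ^2 sin(φ) dρ dφ dθ.

The integrand becomes 3ρ cos(φ), so

    ∭_E (3z) dV = ∫_{0}^{2π} ∫_{0}^{π} ∫_{0}^{1} (3ρ cos(φ)) · ρ^2 sin(φ) dρ dφ dθ.

Inner (ρ): 3sin(2φ)/8.
Middle (φ): 0.
Outer (θ): 0.

Therefore the triple integral equals 0.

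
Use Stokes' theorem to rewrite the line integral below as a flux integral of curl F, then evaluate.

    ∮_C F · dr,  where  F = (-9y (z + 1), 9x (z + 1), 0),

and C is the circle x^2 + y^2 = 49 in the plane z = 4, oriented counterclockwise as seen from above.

Let S be the flat disk x^2 + y^2 ≤ 49 in the plane z = 4, with upward unit normal n̂ = ẑ. By Stokes' theorem,

    ∮_C F · dr = ∬_S (∇ × F) · n̂ dS = ∬_D (curl F)_z dA,

where D is the disk x^2 + y^2 ≤ 49.

Compute the curl of F = (-9y (z + 1), 9x (z + 1), 0):
    (∇ × F)_x = ∂F_z/∂y - ∂F_y/∂z = -9x,
    (∇ × F)_y = ∂F_x/∂z - ∂F_z/∂x = -9y,
    (∇ × F)_z = ∂F_y/∂x - ∂F_x/∂y = 18z + 18.

On z = 4, (curl F)_z = 90.

Convert to polar (x = r cos θ, y = r sin θ, dA = r dr dθ); the integrand becomes 90, so

    ∬_D (curl F)_z dA = ∫_0^{2π} ∫_0^{7} (90) · r dr dθ.

Inner (r from 0 to 7): 2205.
Outer (θ from 0 to 2π): 4410π.

Therefore ∮_C F · dr = 4410π.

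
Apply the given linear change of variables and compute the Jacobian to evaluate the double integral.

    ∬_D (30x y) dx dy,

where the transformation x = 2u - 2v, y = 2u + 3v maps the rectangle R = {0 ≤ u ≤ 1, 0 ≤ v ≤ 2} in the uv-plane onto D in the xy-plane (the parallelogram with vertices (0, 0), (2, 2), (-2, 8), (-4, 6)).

Compute the Jacobian determinant of (x, y) with respect to (u, v):

    ∂(x,y)/∂(u,v) = | 2  -2 | = (2)(3) - (-2)(2) = 10.
                   | 2  3 |

Its absolute value is |J| = 10 (the area scaling factor).

Substituting x = 2u - 2v, y = 2u + 3v into the integrand,

    30x y → 120u^2 + 60u v - 180v^2,

so the integral becomes

    ∬_R (120u^2 + 60u v - 180v^2) · |J| du dv = ∫_0^1 ∫_0^2 (1200u^2 + 600u v - 1800v^2) dv du.

Inner (v): 2400u^2 + 1200u - 4800.
Outer (u): -3400.

Therefore ∬_D (30x y) dx dy = -3400.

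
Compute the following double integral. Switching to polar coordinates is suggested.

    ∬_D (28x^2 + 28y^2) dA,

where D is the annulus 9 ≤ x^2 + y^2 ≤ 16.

The region D is 3 ≤ r ≤ 4, 0 ≤ θ ≤ 2π in polar coordinates, where x = r cos(θ), y = r sin(θ), and dA = r dr dθ.

Under the substitution, the integrand becomes 28r^2, so

    ∬_D (28x^2 + 28y^2) dA = ∫_{0}^{2π} ∫_{3}^{4} (28r^2) · r dr dθ.

Inner integral (in r): ∫_{3}^{4} (28r^2) · r dr = 1225.

Outer integral (in θ): ∫_{0}^{2π} (1225) dθ = 2450π.

Therefore ∬_D (28x^2 + 28y^2) dA = 2450π.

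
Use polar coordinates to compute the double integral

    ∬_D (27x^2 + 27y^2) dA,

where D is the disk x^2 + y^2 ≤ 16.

The region D is 0 ≤ r ≤ 4, 0 ≤ θ ≤ 2π in polar coordinates, where x = r cos(θ), y = r sin(θ), and dA = r dr dθ.

Under the substitution, the integrand becomes 27r^2, so

    ∬_D (27x^2 + 27y^2) dA = ∫_{0}^{2π} ∫_{0}^{4} (27r^2) · r dr dθ.

Inner integral (in r): ∫_{0}^{4} (27r^2) · r dr = 1728.

Outer integral (in θ): ∫_{0}^{2π} (1728) dθ = 3456π.

Therefore ∬_D (27x^2 + 27y^2) dA = 3456π.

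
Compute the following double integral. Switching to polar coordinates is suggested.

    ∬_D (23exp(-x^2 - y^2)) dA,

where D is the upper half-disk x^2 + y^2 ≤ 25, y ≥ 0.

The region D is 0 ≤ r ≤ 5, 0 ≤ θ ≤ π in polar coordinates, where x = r cos(θ), y = r sin(θ), and dA = r dr dθ.

Under the substitution, the integrand becomes 23exp(-r^2), so

    ∬_D (23exp(-x^2 - y^2)) dA = ∫_{0}^{π} ∫_{0}^{5} (23exp(-r^2)) · r dr dθ.

Inner integral (in r): ∫_{0}^{5} (23exp(-r^2)) · r dr = 23/2 - 23exp(-25)/2.

Outer integral (in θ): ∫_{0}^{π} (23/2 - 23exp(-25)/2) dθ = -23π (1 - exp(25))exp(-25)/2.

Therefore ∬_D (23exp(-x^2 - y^2)) dA = -23π (1 - exp(25))exp(-25)/2.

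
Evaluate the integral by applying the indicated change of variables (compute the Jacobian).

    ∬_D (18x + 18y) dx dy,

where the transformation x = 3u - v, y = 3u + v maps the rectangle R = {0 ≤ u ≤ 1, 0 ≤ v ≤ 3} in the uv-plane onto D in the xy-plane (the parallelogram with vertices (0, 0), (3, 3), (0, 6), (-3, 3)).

Compute the Jacobian determinant of (x, y) with respect to (u, v):

    ∂(x,y)/∂(u,v) = | 3  -1 | = (3)(1) - (-1)(3) = 6.
                   | 3  1 |

Its absolute value is |J| = 6 (the area scaling factor).

Substituting x = 3u - v, y = 3u + v into the integrand,

    18x + 18y → 108u,

so the integral becomes

    ∬_R (108u) · |J| du dv = ∫_0^1 ∫_0^3 (648u) dv du.

Inner (v): 1944u.
Outer (u): 972.

Therefore ∬_D (18x + 18y) dx dy = 972.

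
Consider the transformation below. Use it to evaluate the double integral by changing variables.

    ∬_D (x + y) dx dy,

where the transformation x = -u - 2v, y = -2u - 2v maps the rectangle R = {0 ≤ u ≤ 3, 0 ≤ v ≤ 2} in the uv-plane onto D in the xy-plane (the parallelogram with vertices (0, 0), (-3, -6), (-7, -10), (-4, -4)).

Compute the Jacobian determinant of (x, y) with respect to (u, v):

    ∂(x,y)/∂(u,v) = | -1  -2 | = (-1)(-2) - (-2)(-2) = -2.
                   | -2  -2 |

Its absolute value is |J| = 2 (the area scaling factor).

Substituting x = -u - 2v, y = -2u - 2v into the integrand,

    x + y → -3u - 4v,

so the integral becomes

    ∬_R (-3u - 4v) · |J| du dv = ∫_0^3 ∫_0^2 (-6u - 8v) dv du.

Inner (v): -12u - 16.
Outer (u): -102.

Therefore ∬_D (x + y) dx dy = -102.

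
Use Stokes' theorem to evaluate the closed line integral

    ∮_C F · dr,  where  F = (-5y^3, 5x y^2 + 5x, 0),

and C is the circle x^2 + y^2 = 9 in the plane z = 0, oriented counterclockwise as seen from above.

Let S be the flat disk x^2 + y^2 ≤ 9 in the plane z = 0, with upward unit normal n̂ = ẑ. By Stokes' theorem,

    ∮_C F · dr = ∬_S (∇ × F) · n̂ dS = ∬_D (curl F)_z dA,

where D is the disk x^2 + y^2 ≤ 9.

Compute the curl of F = (-5y^3, 5x y^2 + 5x, 0):
    (∇ × F)_x = ∂F_z/∂y - ∂F_y/∂z = 0,
    (∇ × F)_y = ∂F_x/∂z - ∂F_z/∂x = 0,
    (∇ × F)_z = ∂F_y/∂x - ∂F_x/∂y = 20y^2 + 5.

On z = 0, (curl F)_z = 20y^2 + 5.

Convert to polar (x = r cos θ, y = r sin θ, dA = r dr dθ); the integrand becomes 20r^2sin(θ)^2 + 5, so

    ∬_D (curl F)_z dA = ∫_0^{2π} ∫_0^{3} (20r^2sin(θ)^2 + 5) · r dr dθ.

Inner (r from 0 to 3): 405sin(θ)^2 + 45/2.
Outer (θ from 0 to 2π): 450π.

Therefore ∮_C F · dr = 450π.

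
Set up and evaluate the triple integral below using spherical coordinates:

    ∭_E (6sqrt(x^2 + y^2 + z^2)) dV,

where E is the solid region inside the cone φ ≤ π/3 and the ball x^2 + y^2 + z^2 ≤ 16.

In spherical coordinates, x = ρ sin(φ) cos(θ), y = ρ sin(φ) sin(θ), z = ρ cos(φ), and dV = ρ^2 sin(φ) dρ dφ dθ.

The integrand becomes 6ρ, so

    ∭_E (6sqrt(x^2 + y^2 + z^2)) dV = ∫_{0}^{2π} ∫_{0}^{π/3} ∫_{0}^{4} (6ρ) · ρ^2 sin(φ) dρ dφ dθ.

Inner (ρ): 384sin(φ).
Middle (φ): 192.
Outer (θ): 384π.

Therefore the triple integral equals 384π.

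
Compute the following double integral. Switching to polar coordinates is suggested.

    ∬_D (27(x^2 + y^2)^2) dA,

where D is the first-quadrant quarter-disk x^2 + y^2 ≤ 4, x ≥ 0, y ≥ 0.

The region D is 0 ≤ r ≤ 2, 0 ≤ θ ≤ π/2 in polar coordinates, where x = r cos(θ), y = r sin(θ), and dA = r dr dθ.

Under the substitution, the integrand becomes 27r^4, so

    ∬_D (27(x^2 + y^2)^2) dA = ∫_{0}^{π/2} ∫_{0}^{2} (27r^4) · r dr dθ.

Inner integral (in r): ∫_{0}^{2} (27r^4) · r dr = 288.

Outer integral (in θ): ∫_{0}^{π/2} (288) dθ = 144π.

Therefore ∬_D (27(x^2 + y^2)^2) dA = 144π.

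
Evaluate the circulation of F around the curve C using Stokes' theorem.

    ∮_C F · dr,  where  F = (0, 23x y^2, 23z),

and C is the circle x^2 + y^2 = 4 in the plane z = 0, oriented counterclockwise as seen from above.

Let S be the flat disk x^2 + y^2 ≤ 4 in the plane z = 0, with upward unit normal n̂ = ẑ. By Stokes' theorem,

    ∮_C F · dr = ∬_S (∇ × F) · n̂ dS = ∬_D (curl F)_z dA,

where D is the disk x^2 + y^2 ≤ 4.

Compute the curl of F = (0, 23x y^2, 23z):
    (∇ × F)_x = ∂F_z/∂y - ∂F_y/∂z = 0,
    (∇ × F)_y = ∂F_x/∂z - ∂F_z/∂x = 0,
    (∇ × F)_z = ∂F_y/∂x - ∂F_x/∂y = 23y^2.

On z = 0, (curl F)_z = 23y^2.

Convert to polar (x = r cos θ, y = r sin θ, dA = r dr dθ); the integrand becomes 23r^2sin(θ)^2, so

    ∬_D (curl F)_z dA = ∫_0^{2π} ∫_0^{2} (23r^2sin(θ)^2) · r dr dθ.

Inner (r from 0 to 2): 92sin(θ)^2.
Outer (θ from 0 to 2π): 92π.

Therefore ∮_C F · dr = 92π.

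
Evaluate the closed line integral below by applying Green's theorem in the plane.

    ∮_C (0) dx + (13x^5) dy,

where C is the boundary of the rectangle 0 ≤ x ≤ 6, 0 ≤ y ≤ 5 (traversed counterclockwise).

Green's theorem converts the closed line integral into a double integral over the enclosed region D:

    ∮_C P dx + Q dy = ∬_D (∂Q/∂x - ∂P/∂y) dA.

Here P = 0, Q = 13x^5, so

    ∂Q/∂x = 65x^4,    ∂P/∂y = 0,
    ∂Q/∂x - ∂P/∂y = 65x^4.

D is the region 0 ≤ x ≤ 6, 0 ≤ y ≤ 5. Evaluating the double integral:

    ∬_D (65x^4) dA = ∫_0^{6} ∫_0^{5} (65x^4) dy dx.

Inner (y from 0 to 5): 325x^4.
Outer (x from 0 to 6): 505440.

Therefore ∮_C P dx + Q dy = 505440.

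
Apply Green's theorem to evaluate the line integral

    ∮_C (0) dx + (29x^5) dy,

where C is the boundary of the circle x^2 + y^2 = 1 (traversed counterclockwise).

Green's theorem converts the closed line integral into a double integral over the enclosed region D:

    ∮_C P dx + Q dy = ∬_D (∂Q/∂x - ∂P/∂y) dA.

Here P = 0, Q = 29x^5, so

    ∂Q/∂x = 145x^4,    ∂P/∂y = 0,
    ∂Q/∂x - ∂P/∂y = 145x^4.

D is the region x^2 + y^2 ≤ 1. Evaluating the double integral:

In polar coordinates (x = r cos θ, y = r sin θ, dA = r dr dθ) the integrand becomes 145r^4cos(θ)^4, so

    ∬_D (145x^4) dA = ∫_0^{2π} ∫_0^{1} (145r^4cos(θ)^4) · r dr dθ.

Inner (r from 0 to 1): 145cos(θ)^4/6.
Outer (θ from 0 to 2π): 145π/8.

Therefore ∮_C P dx + Q dy = 145π/8.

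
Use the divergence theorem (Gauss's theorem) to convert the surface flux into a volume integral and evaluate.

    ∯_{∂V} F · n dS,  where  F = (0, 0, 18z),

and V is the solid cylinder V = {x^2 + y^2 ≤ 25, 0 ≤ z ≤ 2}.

By the divergence theorem,

    ∯_{∂V} F · n dS = ∭_V (∇ · F) dV.

Compute the divergence:
    ∇ · F = ∂F_x/∂x + ∂F_y/∂y + ∂F_z/∂z = 0 + 0 + 18 = 18.

In cylindrical coordinates, x = r cos(θ), y = r sin(θ), z = z, dV = r dr dθ dz, with 0 ≤ r ≤ 5, 0 ≤ θ ≤ 2π, 0 ≤ z ≤ 2.

The integrand, after substitution and multiplying by the volume element, becomes (18) · r, so

    ∭_V (∇·F) dV = ∫_0^{2π} ∫_0^{5} ∫_0^{2} (18) · r dz dr dθ.

Inner (z from 0 to 2): 36r.
Middle (r from 0 to 5): 450.
Outer (θ from 0 to 2π): 900π.

Therefore ∯_{∂V} F · n dS = 900π.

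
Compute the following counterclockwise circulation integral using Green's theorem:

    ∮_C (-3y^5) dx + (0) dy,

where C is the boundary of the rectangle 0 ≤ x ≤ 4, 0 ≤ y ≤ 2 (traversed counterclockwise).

Green's theorem converts the closed line integral into a double integral over the enclosed region D:

    ∮_C P dx + Q dy = ∬_D (∂Q/∂x - ∂P/∂y) dA.

Here P = -3y^5, Q = 0, so

    ∂Q/∂x = 0,    ∂P/∂y = -15y^4,
    ∂Q/∂x - ∂P/∂y = 15y^4.

D is the region 0 ≤ x ≤ 4, 0 ≤ y ≤ 2. Evaluating the double integral:

    ∬_D (15y^4) dA = ∫_0^{4} ∫_0^{2} (15y^4) dy dx.

Inner (y from 0 to 2): 96.
Outer (x from 0 to 4): 384.

Therefore ∮_C P dx + Q dy = 384.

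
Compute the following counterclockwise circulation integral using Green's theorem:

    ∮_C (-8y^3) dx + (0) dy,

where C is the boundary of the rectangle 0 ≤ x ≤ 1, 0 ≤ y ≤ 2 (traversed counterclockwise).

Green's theorem converts the closed line integral into a double integral over the enclosed region D:

    ∮_C P dx + Q dy = ∬_D (∂Q/∂x - ∂P/∂y) dA.

Here P = -8y^3, Q = 0, so

    ∂Q/∂x = 0,    ∂P/∂y = -24y^2,
    ∂Q/∂x - ∂P/∂y = 24y^2.

D is the region 0 ≤ x ≤ 1, 0 ≤ y ≤ 2. Evaluating the double integral:

    ∬_D (24y^2) dA = ∫_0^{1} ∫_0^{2} (24y^2) dy dx.

Inner (y from 0 to 2): 64.
Outer (x from 0 to 1): 64.

Therefore ∮_C P dx + Q dy = 64.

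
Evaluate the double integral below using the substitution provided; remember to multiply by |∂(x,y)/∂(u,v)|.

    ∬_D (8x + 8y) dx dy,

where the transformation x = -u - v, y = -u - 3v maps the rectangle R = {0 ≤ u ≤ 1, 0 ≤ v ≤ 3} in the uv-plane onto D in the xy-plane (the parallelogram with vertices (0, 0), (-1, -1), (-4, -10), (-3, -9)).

Compute the Jacobian determinant of (x, y) with respect to (u, v):

    ∂(x,y)/∂(u,v) = | -1  -1 | = (-1)(-3) - (-1)(-1) = 2.
                   | -1  -3 |

Its absolute value is |J| = 2 (the area scaling factor).

Substituting x = -u - v, y = -u - 3v into the integrand,

    8x + 8y → -16u - 32v,

so the integral becomes

    ∬_R (-16u - 32v) · |J| du dv = ∫_0^1 ∫_0^3 (-32u - 64v) dv du.

Inner (v): -96u - 288.
Outer (u): -336.

Therefore ∬_D (8x + 8y) dx dy = -336.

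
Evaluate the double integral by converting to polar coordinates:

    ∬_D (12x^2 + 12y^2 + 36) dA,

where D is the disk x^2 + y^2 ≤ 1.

The region D is 0 ≤ r ≤ 1, 0 ≤ θ ≤ 2π in polar coordinates, where x = r cos(θ), y = r sin(θ), and dA = r dr dθ.

Under the substitution, the integrand becomes 12r^2 + 36, so

    ∬_D (12x^2 + 12y^2 + 36) dA = ∫_{0}^{2π} ∫_{0}^{1} (12r^2 + 36) · r dr dθ.

Inner integral (in r): ∫_{0}^{1} (12r^2 + 36) · r dr = 21.

Outer integral (in θ): ∫_{0}^{2π} (21) dθ = 42π.

Therefore ∬_D (12x^2 + 12y^2 + 36) dA = 42π.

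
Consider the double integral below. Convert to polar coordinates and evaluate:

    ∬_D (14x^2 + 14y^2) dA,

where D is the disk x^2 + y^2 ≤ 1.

The region D is 0 ≤ r ≤ 1, 0 ≤ θ ≤ 2π in polar coordinates, where x = r cos(θ), y = r sin(θ), and dA = r dr dθ.

Under the substitution, the integrand becomes 14r^2, so

    ∬_D (14x^2 + 14y^2) dA = ∫_{0}^{2π} ∫_{0}^{1} (14r^2) · r dr dθ.

Inner integral (in r): ∫_{0}^{1} (14r^2) · r dr = 7/2.

Outer integral (in θ): ∫_{0}^{2π} (7/2) dθ = 7π.

Therefore ∬_D (14x^2 + 14y^2) dA = 7π.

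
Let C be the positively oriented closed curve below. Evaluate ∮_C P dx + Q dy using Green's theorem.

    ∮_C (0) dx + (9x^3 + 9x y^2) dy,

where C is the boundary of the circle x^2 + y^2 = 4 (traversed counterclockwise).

Green's theorem converts the closed line integral into a double integral over the enclosed region D:

    ∮_C P dx + Q dy = ∬_D (∂Q/∂x - ∂P/∂y) dA.

Here P = 0, Q = 9x^3 + 9x y^2, so

    ∂Q/∂x = 27x^2 + 9y^2,    ∂P/∂y = 0,
    ∂Q/∂x - ∂P/∂y = 27x^2 + 9y^2.

D is the region x^2 + y^2 ≤ 4. Evaluating the double integral:

In polar coordinates (x = r cos θ, y = r sin θ, dA = r dr dθ) the integrand becomes 9r^2(cos(2θ) + 2), so

    ∬_D (27x^2 + 9y^2) dA = ∫_0^{2π} ∫_0^{2} (9r^2(cos(2θ) + 2)) · r dr dθ.

Inner (r from 0 to 2): 36cos(2θ) + 72.
Outer (θ from 0 to 2π): 144π.

Therefore ∮_C P dx + Q dy = 144π.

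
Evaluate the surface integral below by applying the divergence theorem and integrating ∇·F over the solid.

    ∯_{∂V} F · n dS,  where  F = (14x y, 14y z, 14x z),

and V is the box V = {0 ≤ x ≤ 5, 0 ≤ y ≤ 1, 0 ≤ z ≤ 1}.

By the divergence theorem,

    ∯_{∂V} F · n dS = ∭_V (∇ · F) dV.

Compute the divergence:
    ∇ · F = ∂F_x/∂x + ∂F_y/∂y + ∂F_z/∂z = 14y + 14z + 14x = 14x + 14y + 14z.

V is a rectangular box, so dV = dx dy dz with 0 ≤ x ≤ 5, 0 ≤ y ≤ 1, 0 ≤ z ≤ 1.

Integrate (14x + 14y + 14z) over V as an iterated integral:

    ∭_V (∇·F) dV = ∫_0^{5} ∫_0^{1} ∫_0^{1} (14x + 14y + 14z) dz dy dx.

Inner (z from 0 to 1): 14x + 14y + 7.
Middle (y from 0 to 1): 14x + 14.
Outer (x from 0 to 5): 245.

Therefore ∯_{∂V} F · n dS = 245.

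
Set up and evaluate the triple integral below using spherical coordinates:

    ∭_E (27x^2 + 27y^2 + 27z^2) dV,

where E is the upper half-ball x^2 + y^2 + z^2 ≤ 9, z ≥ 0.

In spherical coordinates, x = ρ sin(φ) cos(θ), y = ρ sin(φ) sin(θ), z = ρ cos(φ), and dV = ρ^2 sin(φ) dρ dφ dθ.

The integrand becomes 27ρ^2, so

    ∭_E (27x^2 + 27y^2 + 27z^2) dV = ∫_{0}^{2π} ∫_{0}^{π/2} ∫_{0}^{3} (27ρ^2) · ρ^2 sin(φ) dρ dφ dθ.

Inner (ρ): 6561sin(φ)/5.
Middle (φ): 6561/5.
Outer (θ): 13122π/5.

Therefore the triple integral equals 13122π/5.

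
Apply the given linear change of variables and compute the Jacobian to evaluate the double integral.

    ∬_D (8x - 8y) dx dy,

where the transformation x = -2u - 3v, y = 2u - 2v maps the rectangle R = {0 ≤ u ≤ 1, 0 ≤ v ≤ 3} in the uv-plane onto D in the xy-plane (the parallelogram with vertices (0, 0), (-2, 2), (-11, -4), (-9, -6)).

Compute the Jacobian determinant of (x, y) with respect to (u, v):

    ∂(x,y)/∂(u,v) = | -2  -3 | = (-2)(-2) - (-3)(2) = 10.
                   | 2  -2 |

Its absolute value is |J| = 10 (the area scaling factor).

Substituting x = -2u - 3v, y = 2u - 2v into the integrand,

    8x - 8y → -32u - 8v,

so the integral becomes

    ∬_R (-32u - 8v) · |J| du dv = ∫_0^1 ∫_0^3 (-320u - 80v) dv du.

Inner (v): -960u - 360.
Outer (u): -840.

Therefore ∬_D (8x - 8y) dx dy = -840.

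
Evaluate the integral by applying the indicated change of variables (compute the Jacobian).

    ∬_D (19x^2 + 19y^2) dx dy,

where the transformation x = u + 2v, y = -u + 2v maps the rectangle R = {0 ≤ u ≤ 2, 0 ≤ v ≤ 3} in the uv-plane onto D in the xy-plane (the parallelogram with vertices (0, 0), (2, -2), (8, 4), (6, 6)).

Compute the Jacobian determinant of (x, y) with respect to (u, v):

    ∂(x,y)/∂(u,v) = | 1  2 | = (1)(2) - (2)(-1) = 4.
                   | -1  2 |

Its absolute value is |J| = 4 (the area scaling factor).

Substituting x = u + 2v, y = -u + 2v into the integrand,

    19x^2 + 19y^2 → 38u^2 + 152v^2,

so the integral becomes

    ∬_R (38u^2 + 152v^2) · |J| du dv = ∫_0^2 ∫_0^3 (152u^2 + 608v^2) dv du.

Inner (v): 456u^2 + 5472.
Outer (u): 12160.

Therefore ∬_D (19x^2 + 19y^2) dx dy = 12160.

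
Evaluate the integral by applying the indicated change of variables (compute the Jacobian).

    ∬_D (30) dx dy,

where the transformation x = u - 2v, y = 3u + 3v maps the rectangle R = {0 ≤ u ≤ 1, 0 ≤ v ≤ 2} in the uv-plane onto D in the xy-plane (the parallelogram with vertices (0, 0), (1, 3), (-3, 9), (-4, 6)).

Compute the Jacobian determinant of (x, y) with respect to (u, v):

    ∂(x,y)/∂(u,v) = | 1  -2 | = (1)(3) - (-2)(3) = 9.
                   | 3  3 |

Its absolute value is |J| = 9 (the area scaling factor).

Substituting x = u - 2v, y = 3u + 3v into the integrand,

    30 → 30,

so the integral becomes

    ∬_R (30) · |J| du dv = ∫_0^1 ∫_0^2 (270) dv du.

Inner (v): 540.
Outer (u): 540.

Therefore ∬_D (30) dx dy = 540.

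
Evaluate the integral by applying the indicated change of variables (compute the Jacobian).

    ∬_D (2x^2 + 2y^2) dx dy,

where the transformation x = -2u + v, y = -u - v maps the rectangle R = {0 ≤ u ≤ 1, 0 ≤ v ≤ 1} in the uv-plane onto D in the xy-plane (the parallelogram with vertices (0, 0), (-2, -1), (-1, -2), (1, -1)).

Compute the Jacobian determinant of (x, y) with respect to (u, v):

    ∂(x,y)/∂(u,v) = | -2  1 | = (-2)(-1) - (1)(-1) = 3.
                   | -1  -1 |

Its absolute value is |J| = 3 (the area scaling factor).

Substituting x = -2u + v, y = -u - v into the integrand,

    2x^2 + 2y^2 → 10u^2 - 4u v + 4v^2,

so the integral becomes

    ∬_R (10u^2 - 4u v + 4v^2) · |J| du dv = ∫_0^1 ∫_0^1 (30u^2 - 12u v + 12v^2) dv du.

Inner (v): 30u^2 - 6u + 4.
Outer (u): 11.

Therefore ∬_D (2x^2 + 2y^2) dx dy = 11.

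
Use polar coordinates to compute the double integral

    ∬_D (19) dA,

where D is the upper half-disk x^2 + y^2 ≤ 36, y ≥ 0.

The region D is 0 ≤ r ≤ 6, 0 ≤ θ ≤ π in polar coordinates, where x = r cos(θ), y = r sin(θ), and dA = r dr dθ.

Under the substitution, the integrand becomes 19, so

    ∬_D (19) dA = ∫_{0}^{π} ∫_{0}^{6} (19) · r dr dθ.

Inner integral (in r): ∫_{0}^{6} (19) · r dr = 342.

Outer integral (in θ): ∫_{0}^{π} (342) dθ = 342π.

Therefore ∬_D (19) dA = 342π.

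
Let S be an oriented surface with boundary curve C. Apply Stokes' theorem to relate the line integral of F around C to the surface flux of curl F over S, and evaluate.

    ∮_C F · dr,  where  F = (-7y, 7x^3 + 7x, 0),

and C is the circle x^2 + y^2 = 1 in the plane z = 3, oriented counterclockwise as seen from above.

Let S be the flat disk x^2 + y^2 ≤ 1 in the plane z = 3, with upward unit normal n̂ = ẑ. By Stokes' theorem,

    ∮_C F · dr = ∬_S (∇ × F) · n̂ dS = ∬_D (curl F)_z dA,

where D is the disk x^2 + y^2 ≤ 1.

Compute the curl of F = (-7y, 7x^3 + 7x, 0):
    (∇ × F)_x = ∂F_z/∂y - ∂F_y/∂z = 0,
    (∇ × F)_y = ∂F_x/∂z - ∂F_z/∂x = 0,
    (∇ × F)_z = ∂F_y/∂x - ∂F_x/∂y = 21x^2 + 14.

On z = 3, (curl F)_z = 21x^2 + 14.

Convert to polar (x = r cos θ, y = r sin θ, dA = r dr dθ); the integrand becomes 21r^2cos(θ)^2 + 14, so

    ∬_D (curl F)_z dA = ∫_0^{2π} ∫_0^{1} (21r^2cos(θ)^2 + 14) · r dr dθ.

Inner (r from 0 to 1): 21cos(θ)^2/4 + 7.
Outer (θ from 0 to 2π): 77π/4.

Therefore ∮_C F · dr = 77π/4.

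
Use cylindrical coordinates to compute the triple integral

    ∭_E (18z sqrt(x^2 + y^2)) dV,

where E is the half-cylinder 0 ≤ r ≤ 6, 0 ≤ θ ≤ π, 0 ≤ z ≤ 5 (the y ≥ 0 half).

In cylindrical coordinates, x = r cos(θ), y = r sin(θ), z = z, and dV = r dr dθ dz.

The integrand becomes 18r z, so

    ∭_E (18z sqrt(x^2 + y^2)) dV = ∫_{0}^{π} ∫_{0}^{6} ∫_{0}^{5} (18r z) · r dz dr dθ.

Inner (z): 225r^2.
Middle (r from 0 to 6): 16200.
Outer (θ): 16200π.

Therefore the triple integral equals 16200π.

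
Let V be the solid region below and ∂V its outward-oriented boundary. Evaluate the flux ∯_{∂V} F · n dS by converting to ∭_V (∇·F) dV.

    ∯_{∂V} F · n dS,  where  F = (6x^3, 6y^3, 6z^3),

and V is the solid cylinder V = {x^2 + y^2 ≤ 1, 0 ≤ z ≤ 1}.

By the divergence theorem,

    ∯_{∂V} F · n dS = ∭_V (∇ · F) dV.

Compute the divergence:
    ∇ · F = ∂F_x/∂x + ∂F_y/∂y + ∂F_z/∂z = 18x^2 + 18y^2 + 18z^2.

In cylindrical coordinates, x = r cos(θ), y = r sin(θ), z = z, dV = r dr dθ dz, with 0 ≤ r ≤ 1, 0 ≤ θ ≤ 2π, 0 ≤ z ≤ 1.

The integrand, after substitution and multiplying by the volume element, becomes (18r^2 + 18z^2) · r, so

    ∭_V (∇·F) dV = ∫_0^{2π} ∫_0^{1} ∫_0^{1} (18r^2 + 18z^2) · r dz dr dθ.

Inner (z from 0 to 1): 18r^3 + 6r.
Middle (r from 0 to 1): 15/2.
Outer (θ from 0 to 2π): 15π.

Therefore ∯_{∂V} F · n dS = 15π.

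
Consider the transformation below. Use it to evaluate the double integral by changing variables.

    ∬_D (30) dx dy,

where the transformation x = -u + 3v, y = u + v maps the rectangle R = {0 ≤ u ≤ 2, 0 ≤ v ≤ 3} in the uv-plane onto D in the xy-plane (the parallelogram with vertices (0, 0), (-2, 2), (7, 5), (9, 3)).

Compute the Jacobian determinant of (x, y) with respect to (u, v):

    ∂(x,y)/∂(u,v) = | -1  3 | = (-1)(1) - (3)(1) = -4.
                   | 1  1 |

Its absolute value is |J| = 4 (the area scaling factor).

Substituting x = -u + 3v, y = u + v into the integrand,

    30 → 30,

so the integral becomes

    ∬_R (30) · |J| du dv = ∫_0^2 ∫_0^3 (120) dv du.

Inner (v): 360.
Outer (u): 720.

Therefore ∬_D (30) dx dy = 720.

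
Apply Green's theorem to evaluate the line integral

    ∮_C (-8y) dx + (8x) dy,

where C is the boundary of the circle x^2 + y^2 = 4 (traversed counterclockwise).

Green's theorem converts the closed line integral into a double integral over the enclosed region D:

    ∮_C P dx + Q dy = ∬_D (∂Q/∂x - ∂P/∂y) dA.

Here P = -8y, Q = 8x, so

    ∂Q/∂x = 8,    ∂P/∂y = -8,
    ∂Q/∂x - ∂P/∂y = 16.

D is the region x^2 + y^2 ≤ 4. Evaluating the double integral:

In polar coordinates (x = r cos θ, y = r sin θ, dA = r dr dθ) the integrand becomes 16, so

    ∬_D (16) dA = ∫_0^{2π} ∫_0^{2} (16) · r dr dθ.

Inner (r from 0 to 2): 32.
Outer (θ from 0 to 2π): 64π.

Therefore ∮_C P dx + Q dy = 64π.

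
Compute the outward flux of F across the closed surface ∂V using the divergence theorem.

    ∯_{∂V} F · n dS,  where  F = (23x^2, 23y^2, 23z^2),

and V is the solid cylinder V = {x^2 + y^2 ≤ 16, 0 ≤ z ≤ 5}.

By the divergence theorem,

    ∯_{∂V} F · n dS = ∭_V (∇ · F) dV.

Compute the divergence:
    ∇ · F = ∂F_x/∂x + ∂F_y/∂y + ∂F_z/∂z = 46x + 46y + 46z.

In cylindrical coordinates, x = r cos(θ), y = r sin(θ), z = z, dV = r dr dθ dz, with 0 ≤ r ≤ 4, 0 ≤ θ ≤ 2π, 0 ≤ z ≤ 5.

The integrand, after substitution and multiplying by the volume element, becomes (46sqrt(2)r sin(θ + π/4) + 46z) · r, so

    ∭_V (∇·F) dV = ∫_0^{2π} ∫_0^{4} ∫_0^{5} (46sqrt(2)r sin(θ + π/4) + 46z) · r dz dr dθ.

Inner (z from 0 to 5): 115r (2sqrt(2)r sin(θ + π/4) + 5).
Middle (r from 0 to 4): 14720sqrt(2)sin(θ + π/4)/3 + 4600.
Outer (θ from 0 to 2π): 9200π.

Therefore ∯_{∂V} F · n dS = 9200π.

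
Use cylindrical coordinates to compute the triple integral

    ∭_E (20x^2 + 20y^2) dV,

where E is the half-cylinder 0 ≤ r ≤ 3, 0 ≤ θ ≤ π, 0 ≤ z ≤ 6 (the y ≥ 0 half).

In cylindrical coordinates, x = r cos(θ), y = r sin(θ), z = z, and dV = r dr dθ dz.

The integrand becomes 20r^2, so

    ∭_E (20x^2 + 20y^2) dV = ∫_{0}^{π} ∫_{0}^{3} ∫_{0}^{6} (20r^2) · r dz dr dθ.

Inner (z): 120r^3.
Middle (r from 0 to 3): 2430.
Outer (θ): 2430π.

Therefore the triple integral equals 2430π.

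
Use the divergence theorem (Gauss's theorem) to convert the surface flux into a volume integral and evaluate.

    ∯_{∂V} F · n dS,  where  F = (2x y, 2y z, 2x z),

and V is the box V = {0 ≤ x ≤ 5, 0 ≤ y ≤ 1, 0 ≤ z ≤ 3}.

By the divergence theorem,

    ∯_{∂V} F · n dS = ∭_V (∇ · F) dV.

Compute the divergence:
    ∇ · F = ∂F_x/∂x + ∂F_y/∂y + ∂F_z/∂z = 2y + 2z + 2x = 2x + 2y + 2z.

V is a rectangular box, so dV = dx dy dz with 0 ≤ x ≤ 5, 0 ≤ y ≤ 1, 0 ≤ z ≤ 3.

Integrate (2x + 2y + 2z) over V as an iterated integral:

    ∭_V (∇·F) dV = ∫_0^{5} ∫_0^{1} ∫_0^{3} (2x + 2y + 2z) dz dy dx.

Inner (z from 0 to 3): 6x + 6y + 9.
Middle (y from 0 to 1): 6x + 12.
Outer (x from 0 to 5): 135.

Therefore ∯_{∂V} F · n dS = 135.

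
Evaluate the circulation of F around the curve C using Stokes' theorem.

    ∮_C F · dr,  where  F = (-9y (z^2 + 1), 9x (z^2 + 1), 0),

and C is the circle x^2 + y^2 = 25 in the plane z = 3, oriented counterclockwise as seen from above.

Let S be the flat disk x^2 + y^2 ≤ 25 in the plane z = 3, with upward unit normal n̂ = ẑ. By Stokes' theorem,

    ∮_C F · dr = ∬_S (∇ × F) · n̂ dS = ∬_D (curl F)_z dA,

where D is the disk x^2 + y^2 ≤ 25.

Compute the curl of F = (-9y (z^2 + 1), 9x (z^2 + 1), 0):
    (∇ × F)_x = ∂F_z/∂y - ∂F_y/∂z = -18x z,
    (∇ × F)_y = ∂F_x/∂z - ∂F_z/∂x = -18y z,
    (∇ × F)_z = ∂F_y/∂x - ∂F_x/∂y = 18z^2 + 18.

On z = 3, (curl F)_z = 180.

Convert to polar (x = r cos θ, y = r sin θ, dA = r dr dθ); the integrand becomes 180, so

    ∬_D (curl F)_z dA = ∫_0^{2π} ∫_0^{5} (180) · r dr dθ.

Inner (r from 0 to 5): 2250.
Outer (θ from 0 to 2π): 4500π.

Therefore ∮_C F · dr = 4500π.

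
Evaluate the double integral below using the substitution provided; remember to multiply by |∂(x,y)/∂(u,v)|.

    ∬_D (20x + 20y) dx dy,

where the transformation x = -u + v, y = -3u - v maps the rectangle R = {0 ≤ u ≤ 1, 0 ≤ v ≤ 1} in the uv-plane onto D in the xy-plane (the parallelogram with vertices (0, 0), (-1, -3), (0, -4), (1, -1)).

Compute the Jacobian determinant of (x, y) with respect to (u, v):

    ∂(x,y)/∂(u,v) = | -1  1 | = (-1)(-1) - (1)(-3) = 4.
                   | -3  -1 |

Its absolute value is |J| = 4 (the area scaling factor).

Substituting x = -u + v, y = -3u - v into the integrand,

    20x + 20y → -80u,

so the integral becomes

    ∬_R (-80u) · |J| du dv = ∫_0^1 ∫_0^1 (-320u) dv du.

Inner (v): -320u.
Outer (u): -160.

Therefore ∬_D (20x + 20y) dx dy = -160.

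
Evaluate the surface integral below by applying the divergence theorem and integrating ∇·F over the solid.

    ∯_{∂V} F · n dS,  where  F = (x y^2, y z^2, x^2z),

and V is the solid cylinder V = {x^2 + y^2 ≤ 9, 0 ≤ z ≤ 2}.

By the divergence theorem,

    ∯_{∂V} F · n dS = ∭_V (∇ · F) dV.

Compute the divergence:
    ∇ · F = ∂F_x/∂x + ∂F_y/∂y + ∂F_z/∂z = y^2 + z^2 + x^2 = x^2 + y^2 + z^2.

In cylindrical coordinates, x = r cos(θ), y = r sin(θ), z = z, dV = r dr dθ dz, with 0 ≤ r ≤ 3, 0 ≤ θ ≤ 2π, 0 ≤ z ≤ 2.

The integrand, after substitution and multiplying by the volume element, becomes (r^2 + z^2) · r, so

    ∭_V (∇·F) dV = ∫_0^{2π} ∫_0^{3} ∫_0^{2} (r^2 + z^2) · r dz dr dθ.

Inner (z from 0 to 2): 2r (r^2 + 4/3).
Middle (r from 0 to 3): 105/2.
Outer (θ from 0 to 2π): 105π.

Therefore ∯_{∂V} F · n dS = 105π.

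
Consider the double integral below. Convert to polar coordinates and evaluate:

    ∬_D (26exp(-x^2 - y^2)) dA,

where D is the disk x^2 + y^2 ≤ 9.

The region D is 0 ≤ r ≤ 3, 0 ≤ θ ≤ 2π in polar coordinates, where x = r cos(θ), y = r sin(θ), and dA = r dr dθ.

Under the substitution, the integrand becomes 26exp(-r^2), so

    ∬_D (26exp(-x^2 - y^2)) dA = ∫_{0}^{2π} ∫_{0}^{3} (26exp(-r^2)) · r dr dθ.

Inner integral (in r): ∫_{0}^{3} (26exp(-r^2)) · r dr = 13 - 13exp(-9).

Outer integral (in θ): ∫_{0}^{2π} (13 - 13exp(-9)) dθ = -26π exp(-9) + 26π.

Therefore ∬_D (26exp(-x^2 - y^2)) dA = -26π exp(-9) + 26π.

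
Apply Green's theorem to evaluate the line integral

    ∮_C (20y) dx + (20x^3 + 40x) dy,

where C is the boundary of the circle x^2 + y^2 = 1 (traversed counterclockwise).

Green's theorem converts the closed line integral into a double integral over the enclosed region D:

    ∮_C P dx + Q dy = ∬_D (∂Q/∂x - ∂P/∂y) dA.

Here P = 20y, Q = 20x^3 + 40x, so

    ∂Q/∂x = 60x^2 + 40,    ∂P/∂y = 20,
    ∂Q/∂x - ∂P/∂y = 60x^2 + 20.

D is the region x^2 + y^2 ≤ 1. Evaluating the double integral:

In polar coordinates (x = r cos θ, y = r sin θ, dA = r dr dθ) the integrand becomes 60r^2cos(θ)^2 + 20, so

    ∬_D (60x^2 + 20) dA = ∫_0^{2π} ∫_0^{1} (60r^2cos(θ)^2 + 20) · r dr dθ.

Inner (r from 0 to 1): 15cos(θ)^2 + 10.
Outer (θ from 0 to 2π): 35π.

Therefore ∮_C P dx + Q dy = 35π.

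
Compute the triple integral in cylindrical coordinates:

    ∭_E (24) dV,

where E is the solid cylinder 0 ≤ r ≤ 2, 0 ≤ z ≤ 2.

In cylindrical coordinates, x = r cos(θ), y = r sin(θ), z = z, and dV = r dr dθ dz.

The integrand becomes 24, so

    ∭_E (24) dV = ∫_{0}^{2π} ∫_{0}^{2} ∫_{0}^{2} (24) · r dz dr dθ.

Inner (z): 48r.
Middle (r from 0 to 2): 96.
Outer (θ): 192π.

Therefore the triple integral equals 192π.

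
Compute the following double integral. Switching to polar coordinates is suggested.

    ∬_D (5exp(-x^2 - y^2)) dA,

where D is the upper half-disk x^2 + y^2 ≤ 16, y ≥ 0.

The region D is 0 ≤ r ≤ 4, 0 ≤ θ ≤ π in polar coordinates, where x = r cos(θ), y = r sin(θ), and dA = r dr dθ.

Under the substitution, the integrand becomes 5exp(-r^2), so

    ∬_D (5exp(-x^2 - y^2)) dA = ∫_{0}^{π} ∫_{0}^{4} (5exp(-r^2)) · r dr dθ.

Inner integral (in r): ∫_{0}^{4} (5exp(-r^2)) · r dr = 5/2 - 5exp(-16)/2.

Outer integral (in θ): ∫_{0}^{π} (5/2 - 5exp(-16)/2) dθ = -5π (1 - exp(16))exp(-16)/2.

Therefore ∬_D (5exp(-x^2 - y^2)) dA = -5π (1 - exp(16))exp(-16)/2.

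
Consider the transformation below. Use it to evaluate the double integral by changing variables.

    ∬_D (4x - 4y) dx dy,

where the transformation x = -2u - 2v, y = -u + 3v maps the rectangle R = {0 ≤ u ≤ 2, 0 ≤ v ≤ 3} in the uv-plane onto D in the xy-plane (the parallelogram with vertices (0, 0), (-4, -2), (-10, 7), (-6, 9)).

Compute the Jacobian determinant of (x, y) with respect to (u, v):

    ∂(x,y)/∂(u,v) = | -2  -2 | = (-2)(3) - (-2)(-1) = -8.
                   | -1  3 |

Its absolute value is |J| = 8 (the area scaling factor).

Substituting x = -2u - 2v, y = -u + 3v into the integrand,

    4x - 4y → -4u - 20v,

so the integral becomes

    ∬_R (-4u - 20v) · |J| du dv = ∫_0^2 ∫_0^3 (-32u - 160v) dv du.

Inner (v): -96u - 720.
Outer (u): -1632.

Therefore ∬_D (4x - 4y) dx dy = -1632.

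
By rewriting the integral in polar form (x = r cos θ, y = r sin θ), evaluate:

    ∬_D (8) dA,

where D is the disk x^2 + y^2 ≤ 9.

The region D is 0 ≤ r ≤ 3, 0 ≤ θ ≤ 2π in polar coordinates, where x = r cos(θ), y = r sin(θ), and dA = r dr dθ.

Under the substitution, the integrand becomes 8, so

    ∬_D (8) dA = ∫_{0}^{2π} ∫_{0}^{3} (8) · r dr dθ.

Inner integral (in r): ∫_{0}^{3} (8) · r dr = 36.

Outer integral (in θ): ∫_{0}^{2π} (36) dθ = 72π.

Therefore ∬_D (8) dA = 72π.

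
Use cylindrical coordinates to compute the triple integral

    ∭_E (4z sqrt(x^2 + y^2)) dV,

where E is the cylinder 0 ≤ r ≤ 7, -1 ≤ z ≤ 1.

In cylindrical coordinates, x = r cos(θ), y = r sin(θ), z = z, and dV = r dr dθ dz.

The integrand becomes 4r z, so

    ∭_E (4z sqrt(x^2 + y^2)) dV = ∫_{0}^{2π} ∫_{0}^{7} ∫_{-1}^{1} (4r z) · r dz dr dθ.

Inner (z): 0.
Middle (r from 0 to 7): 0.
Outer (θ): 0.

Therefore the triple integral equals 0.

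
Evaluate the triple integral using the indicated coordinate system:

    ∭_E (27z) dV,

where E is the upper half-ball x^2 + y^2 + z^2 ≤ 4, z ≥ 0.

In spherical coordinates, x = ρ sin(φ) cos(θ), y = ρ sin(φ) sin(θ), z = ρ cos(φ), and dV = ρ^2 sin(φ) dρ dφ dθ.

The integrand becomes 27ρ cos(φ), so

    ∭_E (27z) dV = ∫_{0}^{2π} ∫_{0}^{π/2} ∫_{0}^{2} (27ρ cos(φ)) · ρ^2 sin(φ) dρ dφ dθ.

Inner (ρ): 54sin(2φ).
Middle (φ): 54.
Outer (θ): 108π.

Therefore the triple integral equals 108π.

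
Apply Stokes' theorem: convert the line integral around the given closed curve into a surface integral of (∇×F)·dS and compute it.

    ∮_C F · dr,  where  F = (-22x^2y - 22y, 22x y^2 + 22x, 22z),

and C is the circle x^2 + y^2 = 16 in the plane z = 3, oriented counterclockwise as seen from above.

Let S be the flat disk x^2 + y^2 ≤ 16 in the plane z = 3, with upward unit normal n̂ = ẑ. By Stokes' theorem,

    ∮_C F · dr = ∬_S (∇ × F) · n̂ dS = ∬_D (curl F)_z dA,

where D is the disk x^2 + y^2 ≤ 16.

Compute the curl of F = (-22x^2y - 22y, 22x y^2 + 22x, 22z):
    (∇ × F)_x = ∂F_z/∂y - ∂F_y/∂z = 0,
    (∇ × F)_y = ∂F_x/∂z - ∂F_z/∂x = 0,
    (∇ × F)_z = ∂F_y/∂x - ∂F_x/∂y = 22x^2 + 22y^2 + 44.

On z = 3, (curl F)_z = 22x^2 + 22y^2 + 44.

Convert to polar (x = r cos θ, y = r sin θ, dA = r dr dθ); the integrand becomes 22r^2 + 44, so

    ∬_D (curl F)_z dA = ∫_0^{2π} ∫_0^{4} (22r^2 + 44) · r dr dθ.

Inner (r from 0 to 4): 1760.
Outer (θ from 0 to 2π): 3520π.

Therefore ∮_C F · dr = 3520π.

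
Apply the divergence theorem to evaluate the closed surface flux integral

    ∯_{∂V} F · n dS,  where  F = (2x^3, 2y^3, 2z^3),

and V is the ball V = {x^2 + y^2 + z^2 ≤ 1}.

By the divergence theorem,

    ∯_{∂V} F · n dS = ∭_V (∇ · F) dV.

Compute the divergence:
    ∇ · F = ∂F_x/∂x + ∂F_y/∂y + ∂F_z/∂z = 6x^2 + 6y^2 + 6z^2.

In spherical coordinates, x = ρ sin(φ) cos(θ), y = ρ sin(φ) sin(θ), z = ρ cos(φ), dV = ρ^2 sin(φ) dρ dφ dθ, with 0 ≤ ρ ≤ 1, 0 ≤ φ ≤ π, 0 ≤ θ ≤ 2π.

The integrand, after substitution and multiplying by the volume element, becomes (6ρ^2) · ρ^2 sin(φ), so

    ∭_V (∇·F) dV = ∫_0^{2π} ∫_0^{π} ∫_0^{1} (6ρ^2) · ρ^2 sin(φ) dρ dφ dθ.

Inner (ρ from 0 to 1): 6sin(φ)/5.
Middle (φ from 0 to π): 12/5.
Outer (θ from 0 to 2π): 24π/5.

Therefore ∯_{∂V} F · n dS = 24π/5.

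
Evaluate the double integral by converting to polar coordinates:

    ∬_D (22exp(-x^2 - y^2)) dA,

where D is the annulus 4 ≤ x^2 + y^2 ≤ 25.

The region D is 2 ≤ r ≤ 5, 0 ≤ θ ≤ 2π in polar coordinates, where x = r cos(θ), y = r sin(θ), and dA = r dr dθ.

Under the substitution, the integrand becomes 22exp(-r^2), so

    ∬_D (22exp(-x^2 - y^2)) dA = ∫_{0}^{2π} ∫_{2}^{5} (22exp(-r^2)) · r dr dθ.

Inner integral (in r): ∫_{2}^{5} (22exp(-r^2)) · r dr = -(11 - 11exp(21))exp(-25).

Outer integral (in θ): ∫_{0}^{2π} (-(11 - 11exp(21))exp(-25)) dθ = -22π (1 - exp(21))exp(-25).

Therefore ∬_D (22exp(-x^2 - y^2)) dA = -22π (1 - exp(21))exp(-25).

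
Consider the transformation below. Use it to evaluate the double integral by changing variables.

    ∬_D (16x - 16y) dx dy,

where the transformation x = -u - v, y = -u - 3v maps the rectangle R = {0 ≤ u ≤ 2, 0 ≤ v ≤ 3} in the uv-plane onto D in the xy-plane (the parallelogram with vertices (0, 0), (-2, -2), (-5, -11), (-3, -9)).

Compute the Jacobian determinant of (x, y) with respect to (u, v):

    ∂(x,y)/∂(u,v) = | -1  -1 | = (-1)(-3) - (-1)(-1) = 2.
                   | -1  -3 |

Its absolute value is |J| = 2 (the area scaling factor).

Substituting x = -u - v, y = -u - 3v into the integrand,

    16x - 16y → 32v,

so the integral becomes

    ∬_R (32v) · |J| du dv = ∫_0^2 ∫_0^3 (64v) dv du.

Inner (v): 288.
Outer (u): 576.

Therefore ∬_D (16x - 16y) dx dy = 576.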